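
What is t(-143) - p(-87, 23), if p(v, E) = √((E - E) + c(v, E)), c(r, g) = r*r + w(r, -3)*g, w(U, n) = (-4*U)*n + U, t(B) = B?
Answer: -143 - 2*I*√4611 ≈ -143.0 - 135.81*I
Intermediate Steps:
w(U, n) = U - 4*U*n (w(U, n) = -4*U*n + U = U - 4*U*n)
c(r, g) = r² + 13*g*r (c(r, g) = r*r + (r*(1 - 4*(-3)))*g = r² + (r*(1 + 12))*g = r² + (r*13)*g = r² + (13*r)*g = r² + 13*g*r)
p(v, E) = √(v*(v + 13*E)) (p(v, E) = √((E - E) + v*(v + 13*E)) = √(0 + v*(v + 13*E)) = √(v*(v + 13*E)))
t(-143) - p(-87, 23) = -143 - √(-87*(-87 + 13*23)) = -143 - √(-87*(-87 + 299)) = -143 - √(-87*212) = -143 - √(-18444) = -143 - 2*I*√4611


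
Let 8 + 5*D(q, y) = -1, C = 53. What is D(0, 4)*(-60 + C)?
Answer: 63/5 ≈ 12.600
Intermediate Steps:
D(q, y) = -9/5 (D(q, y) = -8/5 + (⅕)*(-1) = -8/5 - ⅕ = -9/5)
D(0, 4)*(-60 + C) = -9*(-60 + 53)/5 = -9/5*(-7) = 63/5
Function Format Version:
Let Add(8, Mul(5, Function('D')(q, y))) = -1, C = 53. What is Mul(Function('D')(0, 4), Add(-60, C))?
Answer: Rational(63, 5) ≈ 12.600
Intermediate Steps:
Function('D')(q, y) = Rational(-9, 5) (Function('D')(q, y) = Add(Rational(-8, 5), Mul(Rational(1, 5), -1)) = Add(Rational(-8, 5), Rational(-1, 5)) = Rational(-9, 5))
Mul(Function('D')(0, 4), Add(-60, C)) = Mul(Rational(-9, 5), Add(-60, 53)) = Mul(Rational(-9, 5), -7) = Rational(63, 5)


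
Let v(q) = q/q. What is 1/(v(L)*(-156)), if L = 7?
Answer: -1/156 ≈ -0.0064103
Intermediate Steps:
v(q) = 1
1/(v(L)*(-156)) = 1/(1*(-156)) = 1/(-156) = -1/156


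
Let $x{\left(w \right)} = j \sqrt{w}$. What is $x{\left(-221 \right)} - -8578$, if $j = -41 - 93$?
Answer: $8578 - 134 i \sqrt{221} \approx 8578.0 - 1992.1 i$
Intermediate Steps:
$j = -134$
$x{\left(w \right)} = - 134 \sqrt{w}$
$x{\left(-221 \right)} - -8578 = - 134 \sqrt{-221} - -8578 = - 134 i \sqrt{221} + 8578 = 8578 - 134 i \sqrt{221}$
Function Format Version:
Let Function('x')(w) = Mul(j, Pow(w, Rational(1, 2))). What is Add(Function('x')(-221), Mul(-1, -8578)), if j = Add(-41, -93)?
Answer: Add(8578, Mul(-134, I, Pow(221, Rational(1, 2)))) ≈ Add(8578.0, Mul(-1992.1, I))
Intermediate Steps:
j = -134
Function('x')(w) = Mul(-134, Pow(w, Rational(1, 2)))
Add(Function('x')(-221), Mul(-1, -8578)) = Add(Mul(-134, Pow(-221, Rational(1, 2))), Mul(-1, -8578)) = Add(Mul(-134, Mul(I, Pow(221, Rational(1, 2)))), 8578) = Add(Mul(-134, I, Pow(221, Rational(1, 2))), 8578) = Add(8578, Mul(-134, I, Pow(221, Rational(1, 2))))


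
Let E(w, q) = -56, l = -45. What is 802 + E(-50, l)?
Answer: 746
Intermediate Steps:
802 + E(-50, l) = 802 - 56 = 746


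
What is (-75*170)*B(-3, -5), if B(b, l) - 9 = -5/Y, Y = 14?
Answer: -771375/7 ≈ -1.1020e+5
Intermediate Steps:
B(b, l) = 121/14 (B(b, l) = 9 - 5/14 = 121/14)
(-75*170)*B(-3, -5) = -75*170*(121/14) = -12750*121/14 = -771375/7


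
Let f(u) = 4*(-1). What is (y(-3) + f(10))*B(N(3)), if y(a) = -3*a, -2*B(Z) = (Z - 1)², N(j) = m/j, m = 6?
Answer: -5/2 ≈ -2.5000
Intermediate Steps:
f(u) = -4
N(j) = 6/j
B(Z) = -(-1 + Z)²/2 (B(Z) = -(Z - 1)²/2 = -(-1 + Z)²/2)
(y(-3) + f(10))*B(N(3)) = (-3*(-3) - 4)*(-(-1 + 6/3)²/2) = (9 - 4)*(-(-1 + 6*(⅓))²/2) = 5*(-(-1 + 2)²/2) = 5*(-½*1²) = 5*(-½*1) = 5*(-½) = -5/2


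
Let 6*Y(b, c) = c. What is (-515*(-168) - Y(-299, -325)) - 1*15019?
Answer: 429331/6 ≈ 71555.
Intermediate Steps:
Y(b, c) = c/6
(-515*(-168) - Y(-299, -325)) - 1*15019 = (-515*(-168) - (-325)/6) - 1*15019 = (86520 - 1*(-325/6)) - 15019 = (86520 + 325/6) - 15019 = 519445/6 - 15019 = 429331/6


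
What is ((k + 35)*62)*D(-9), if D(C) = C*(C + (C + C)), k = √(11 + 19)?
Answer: 527310 + 15066*√30 ≈ 6.0983e+5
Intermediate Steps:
k = √30 ≈ 5.4772
D(C) = 3*C² (D(C) = C*(C + 2*C) = C*(3*C) = 3*C²)
((k + 35)*62)*D(-9) = ((√30 + 35)*62)*(3*(-9)²) = ((35 + √30)*62)*(3*81) = (2170 + 62*√30)*243 = 527310 + 15066*√30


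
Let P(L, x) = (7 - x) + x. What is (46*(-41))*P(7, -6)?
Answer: -13202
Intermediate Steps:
P(L, x) = 7
(46*(-41))*P(7, -6) = (46*(-41))*7 = -1886*7 = -13202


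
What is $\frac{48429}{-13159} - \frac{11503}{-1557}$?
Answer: $\frac{75964024}{20488563} \approx 3.7076$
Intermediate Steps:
$\frac{48429}{-13159} - \frac{11503}{-1557} = 48429 \left(- \frac{1}{13159}\right) - - \frac{11503}{1557} = - \frac{48429}{13159} + \frac{11503}{1557} = \frac{75964024}{20488563}$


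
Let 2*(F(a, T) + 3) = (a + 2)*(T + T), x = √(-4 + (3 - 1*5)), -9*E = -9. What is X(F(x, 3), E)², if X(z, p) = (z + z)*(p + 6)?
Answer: -8820 + 3528*I*√6 ≈ -8820.0 + 8641.8*I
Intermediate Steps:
E = 1 (E = -⅑*(-9) = 1)
x = I*√6 (x = √(-4 + (3 - 5)) = √(-4 - 2) = √(-6) = I*√6 ≈ 2.4495*I)
F(a, T) = -3 + T*(2 + a) (F(a, T) = -3 + ((a + 2)*(T + T))/2 = -3 + ((2 + a)*(2*T))/2 = -3 + (2*T*(2 + a))/2 = -3 + T*(2 + a))
X(z, p) = 2*z*(6 + p) (X(z, p) = (2*z)*(6 + p) = 2*z*(6 + p))
X(F(x, 3), E)² = (2*(-3 + 2*3 + 3*(I*√6))*(6 + 1))² = (2*(-3 + 6 + 3*I*√6)*7)² = (2*(3 + 3*I*√6)*7)² = (42 + 42*I*√6)²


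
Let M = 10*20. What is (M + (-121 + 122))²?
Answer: 40401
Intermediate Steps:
M = 200
(M + (-121 + 122))² = (200 + (-121 + 122))² = (200 + 1)² = 201² = 40401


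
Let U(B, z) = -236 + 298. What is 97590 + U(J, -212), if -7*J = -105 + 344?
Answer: 97652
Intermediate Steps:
J = -239/7 (J = -(-105 + 344)/7 = -1/7*239 = -239/7 ≈ -34.143)
U(B, z) = 62
97590 + U(J, -212) = 97590 + 62 = 97652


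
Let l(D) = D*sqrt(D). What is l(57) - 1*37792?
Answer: -37792 + 57*sqrt(57) ≈ -37362.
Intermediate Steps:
l(D) = D**(3/2)
l(57) - 1*37792 = 57**(3/2) - 1*37792 = 57*sqrt(57) - 37792 = -37792 + 57*sqrt(57)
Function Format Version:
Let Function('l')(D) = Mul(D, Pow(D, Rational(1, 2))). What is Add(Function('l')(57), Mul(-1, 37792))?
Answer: Add(-37792, Mul(57, Pow(57, Rational(1, 2)))) ≈ -37362.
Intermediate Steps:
Function('l')(D) = Pow(D, Rational(3, 2))
Add(Function('l')(57), Mul(-1, 37792)) = Add(Pow(57, Rational(3, 2)), Mul(-1, 37792)) = Add(Mul(57, Pow(57, Rational(1, 2))), -37792) = Add(-37792, Mul(57, Pow(57, Rational(1, 2))))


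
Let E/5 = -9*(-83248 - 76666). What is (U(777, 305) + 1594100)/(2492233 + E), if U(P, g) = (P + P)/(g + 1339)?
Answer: 436783659/2654611462 ≈ 0.16454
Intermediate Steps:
E = 7196130 (E = 5*(-9*(-83248 - 76666)) = 5*(-9*(-159914)) = 5*1439226 = 7196130)
U(P, g) = 2*P/(1339 + g) (U(P, g) = (2*P)/(1339 + g) = 2*P/(1339 + g))
(U(777, 305) + 1594100)/(2492233 + E) = (2*777/(1339 + 305) + 1594100)/(2492233 + 7196130) = (2*777/1644 + 1594100)/9688363 = (2*777*(1/1644) + 1594100)*(1/9688363) = (259/274 + 1594100)*(1/9688363) = (436783659/274)*(1/9688363) = 436783659/2654611462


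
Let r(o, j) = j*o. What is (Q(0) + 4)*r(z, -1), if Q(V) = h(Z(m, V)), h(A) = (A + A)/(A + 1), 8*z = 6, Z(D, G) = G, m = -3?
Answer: -3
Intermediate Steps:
z = 3/4 (z = (1/8)*6 = 3/4 ≈ 0.75000)
h(A) = 2*A/(1 + A) (h(A) = (2*A)/(1 + A) = 2*A/(1 + A))
Q(V) = 2*V/(1 + V)
(Q(0) + 4)*r(z, -1) = (2*0/(1 + 0) + 4)*(-1*3/4) = (2*0/1 + 4)*(-3/4) = (2*0*1 + 4)*(-3/4) = (0 + 4)*(-3/4) = 4*(-3/4) = -3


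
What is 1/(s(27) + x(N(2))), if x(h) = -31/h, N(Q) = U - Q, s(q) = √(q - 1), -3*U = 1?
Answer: 651/7375 - 49*√26/7375 ≈ 0.054393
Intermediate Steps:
U = -⅓ (U = -⅓*1 = -⅓ ≈ -0.33333)
s(q) = √(-1 + q)
N(Q) = -⅓ - Q
1/(s(27) + x(N(2))) = 1/(√(-1 + 27) - 31/(-⅓ - 1*2)) = 1/(√26 - 31/(-⅓ - 2)) = 1/(√26 - 31/(-7/3)) = 1/(√26 - 31*(-3/7)) = 1/(√26 + 93/7) = 1/(93/7 + √26)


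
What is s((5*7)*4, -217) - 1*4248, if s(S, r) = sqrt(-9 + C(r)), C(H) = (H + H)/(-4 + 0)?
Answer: -4248 + sqrt(398)/2 ≈ -4238.0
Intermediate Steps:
C(H) = -H/2 (C(H) = (2*H)/(-4) = (2*H)*(-1/4) = -H/2)
s(S, r) = sqrt(-9 - r/2)
s((5*7)*4, -217) - 1*4248 = sqrt(-36 - 2*(-217))/2 - 1*4248 = sqrt(-36 + 434)/2 - 4248 = sqrt(398)/2 - 4248 = -4248 + sqrt(398)/2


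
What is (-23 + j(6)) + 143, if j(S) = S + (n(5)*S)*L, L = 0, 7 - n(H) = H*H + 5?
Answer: 126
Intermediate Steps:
n(H) = 2 - H² (n(H) = 7 - (H*H + 5) = 7 - (H² + 5) = 7 - (5 + H²) = 7 + (-5 - H²) = 2 - H²)
j(S) = S (j(S) = S + ((2 - 1*5²)*S)*0 = S + ((2 - 1*25)*S)*0 = S + ((2 - 25)*S)*0 = S - 23*S*0 = S + 0 = S)
(-23 + j(6)) + 143 = (-23 + 6) + 143 = -17 + 143 = 126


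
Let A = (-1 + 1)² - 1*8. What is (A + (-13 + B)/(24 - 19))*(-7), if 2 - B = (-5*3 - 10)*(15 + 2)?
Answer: -2618/5 ≈ -523.60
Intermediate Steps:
B = 427 (B = 2 - (-5*3 - 10)*(15 + 2) = 2 - (-15 - 10)*17 = 2 - (-25)*17 = 2 - 1*(-425) = 2 + 425 = 427)
A = -8 (A = 0² - 8 = 0 - 8 = -8)
(A + (-13 + B)/(24 - 19))*(-7) = (-8 + (-13 + 427)/(24 - 19))*(-7) = (-8 + 414/5)*(-7) = (374/5)*(-7) = -2618/5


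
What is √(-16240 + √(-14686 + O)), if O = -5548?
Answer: √(-16240 + I*√20234) ≈ 0.5581 + 127.44*I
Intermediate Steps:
√(-16240 + √(-14686 + O)) = √(-16240 + √(-14686 - 5548)) = √(-16240 + √(-20234)) = √(-16240 + I*√20234)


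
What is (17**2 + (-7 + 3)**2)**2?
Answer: 93025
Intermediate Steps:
(17**2 + (-7 + 3)**2)**2 = (289 + (-4)**2)**2 = (289 + 16)**2 = 305**2 = 93025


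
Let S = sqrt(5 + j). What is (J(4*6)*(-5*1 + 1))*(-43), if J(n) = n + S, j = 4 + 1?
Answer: 4128 + 172*sqrt(10) ≈ 4671.9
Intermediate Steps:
j = 5
S = sqrt(10) (S = sqrt(5 + 5) = sqrt(10) ≈ 3.1623)
J(n) = n + sqrt(10)
(J(4*6)*(-5*1 + 1))*(-43) = ((4*6 + sqrt(10))*(-5*1 + 1))*(-43) = ((24 + sqrt(10))*(-5 + 1))*(-43) = ((24 + sqrt(10))*(-4))*(-43) = (-96 - 4*sqrt(10))*(-43) = 4128 + 172*sqrt(10)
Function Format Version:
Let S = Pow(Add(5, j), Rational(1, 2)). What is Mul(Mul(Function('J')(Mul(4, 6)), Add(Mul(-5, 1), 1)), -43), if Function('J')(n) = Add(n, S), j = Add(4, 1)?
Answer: Add(4128, Mul(172, Pow(10, Rational(1, 2)))) ≈ 4671.9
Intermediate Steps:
j = 5
S = Pow(10, Rational(1, 2)) (S = Pow(Add(5, 5), Rational(1, 2)) = Pow(10, Rational(1, 2)) ≈ 3.1623)
Function('J')(n) = Add(n, Pow(10, Rational(1, 2)))
Mul(Mul(Function('J')(Mul(4, 6)), Add(Mul(-5, 1), 1)), -43) = Mul(Mul(Add(Mul(4, 6), Pow(10, Rational(1, 2))), Add(Mul(-5, 1), 1)), -43) = Mul(Mul(Add(24, Pow(10, Rational(1, 2))), Add(-5, 1)), -43) = Mul(Mul(Add(24, Pow(10, Rational(1, 2))), -4), -43) = Mul(Add(-96, Mul(-4, Pow(10, Rational(1, 2)))), -43) = Add(4128, Mul(172, Pow(10, Rational(1, 2))))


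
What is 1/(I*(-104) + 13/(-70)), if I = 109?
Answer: -70/793533 ≈ -8.8213e-5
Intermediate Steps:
1/(I*(-104) + 13/(-70)) = 1/(109*(-104) + 13/(-70)) = 1/(-11336 + 13*(-1/70)) = 1/(-11336 - 13/70) = 1/(-793533/70) = -70/793533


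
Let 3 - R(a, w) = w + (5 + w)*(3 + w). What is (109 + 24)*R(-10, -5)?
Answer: 1064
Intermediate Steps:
R(a, w) = 3 - w - (3 + w)*(5 + w) (R(a, w) = 3 - (w + (5 + w)*(3 + w)) = 3 - (w + (3 + w)*(5 + w)) = 3 + (-w - (3 + w)*(5 + w)) = 3 - w - (3 + w)*(5 + w))
(109 + 24)*R(-10, -5) = (109 + 24)*(-12 - 1*(-5)² - 9*(-5)) = 133*(-12 - 1*25 + 45) = 133*(-12 - 25 + 45) = 133*8 = 1064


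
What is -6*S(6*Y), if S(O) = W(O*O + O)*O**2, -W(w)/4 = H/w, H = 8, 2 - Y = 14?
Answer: 13824/71 ≈ 194.70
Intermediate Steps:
Y = -12 (Y = 2 - 1*14 = 2 - 14 = -12)
W(w) = -32/w
S(O) = -32*O**2/(O + O**2) (S(O) = (-32/(O*O + O))*O**2 = (-32/(O**2 + O))*O**2 = (-32/(O + O**2))*O**2 = -32*O**2/(O + O**2))
-6*S(6*Y) = -(-192)*6*(-12)/(1 + 6*(-12)) = -(-192)*(-72)/(1 - 72) = -(-192)*(-72)/(-71) = -(-192)*(-72)*(-1)/71 = -6*(-2304/71) = 13824/71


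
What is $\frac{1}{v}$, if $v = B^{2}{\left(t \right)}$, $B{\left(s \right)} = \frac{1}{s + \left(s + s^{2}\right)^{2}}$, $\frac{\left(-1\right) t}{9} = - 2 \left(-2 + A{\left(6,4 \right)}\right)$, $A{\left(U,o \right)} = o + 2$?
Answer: $763174217369664$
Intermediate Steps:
$A{\left(U,o \right)} = 2 + o$
$t = 72$ ($t = - 9 \left(- 2 \left(-2 + \left(2 + 4\right)\right)\right) = - 9 \left(- 2 \left(-2 + 6\right)\right) = - 9 \left(\left(-2\right) 4\right) = \left(-9\right) \left(-8\right) = 72$)
$v = \frac{1}{763174217369664}$ ($v = \left(\frac{1}{72 \left(1 + 72 \left(1 + 72\right)^{2}\right)}\right)^{2} = \left(\frac{1}{72 \left(1 + 72 \cdot 73^{2}\right)}\right)^{2} = \left(\frac{1}{72 \left(1 + 72 \cdot 5329\right)}\right)^{2} = \left(\frac{1}{72 \left(1 + 383688\right)}\right)^{2} = \left(\frac{1}{72 \cdot 383689}\right)^{2} = \left(\frac{1}{72} \cdot \frac{1}{383689}\right)^{2} = \left(\frac{1}{27625608}\right)^{2} = \frac{1}{763174217369664} \approx 1.3103 \cdot 10^{-15}$)
$\frac{1}{v} = \frac{1}{\frac{1}{763174217369664}} = 763174217369664$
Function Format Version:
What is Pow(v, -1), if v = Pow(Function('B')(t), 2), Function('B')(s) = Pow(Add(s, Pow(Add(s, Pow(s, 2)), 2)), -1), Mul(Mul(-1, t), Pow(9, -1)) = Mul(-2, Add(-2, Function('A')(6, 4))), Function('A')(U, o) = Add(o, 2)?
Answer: 763174217369664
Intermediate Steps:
Function('A')(U, o) = Add(2, o)
t = 72 (t = Mul(-9, Mul(-2, Add(-2, Add(2, 4)))) = Mul(-9, Mul(-2, Add(-2, 6))) = Mul(-9, Mul(-2, 4)) = Mul(-9, -8) = 72)
v = Rational(1, 763174217369664) (v = Pow(Mul(Pow(72, -1), Pow(Add(1, Mul(72, Pow(Add(1, 72), 2))), -1)), 2) = Pow(Mul(Rational(1, 72), Pow(Add(1, Mul(72, Pow(73, 2))), -1)), 2) = Pow(Mul(Rational(1, 72), Pow(Add(1, Mul(72, 5329)), -1)), 2) = Pow(Mul(Rational(1, 72), Pow(Add(1, 383688), -1)), 2) = Pow(Mul(Rational(1, 72), Pow(383689, -1)), 2) = Pow(Mul(Rational(1, 72), Rational(1, 383689)), 2) = Pow(Rational(1, 27625608), 2) = Rational(1, 763174217369664) ≈ 1.3103e-15)
Pow(v, -1) = Pow(Rational(1, 763174217369664), -1) = 763174217369664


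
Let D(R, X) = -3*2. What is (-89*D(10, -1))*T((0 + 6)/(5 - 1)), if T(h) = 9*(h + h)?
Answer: 14418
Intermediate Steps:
T(h) = 18*h (T(h) = 9*(2*h) = 18*h)
D(R, X) = -6
(-89*D(10, -1))*T((0 + 6)/(5 - 1)) = (-89*(-6))*(18*((0 + 6)/(5 - 1))) = 534*(18*(6/4)) = 534*(18*(6*(¼))) = 534*(18*(3/2)) = 534*27 = 14418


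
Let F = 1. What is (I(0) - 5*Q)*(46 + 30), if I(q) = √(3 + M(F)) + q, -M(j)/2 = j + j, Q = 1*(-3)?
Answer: 1140 + 76*I ≈ 1140.0 + 76.0*I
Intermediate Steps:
Q = -3
M(j) = -4*j (M(j) = -2*(j + j) = -4*j)
I(q) = I + q (I(q) = √(3 - 4*1) + q = √(3 - 4) + q = √(-1) + q = I + q)
(I(0) - 5*Q)*(46 + 30) = ((I + 0) - 5*(-3))*(46 + 30) = (I + 15)*76 = (15 + I)*76 = 1140 + 76*I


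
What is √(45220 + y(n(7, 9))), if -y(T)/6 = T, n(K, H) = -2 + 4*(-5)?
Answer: 2*√11338 ≈ 212.96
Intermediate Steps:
n(K, H) = -22 (n(K, H) = -2 - 20 = -22)
y(T) = -6*T
√(45220 + y(n(7, 9))) = √(45220 - 6*(-22)) = √(45220 + 132) = √45352 = 2*√11338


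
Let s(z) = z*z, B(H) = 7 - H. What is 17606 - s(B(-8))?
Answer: 17381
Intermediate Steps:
s(z) = z²
17606 - s(B(-8)) = 17606 - (7 - 1*(-8))² = 17606 - (7 + 8)² = 17606 - 1*15² = 17606 - 1*225 = 17606 - 225 = 17381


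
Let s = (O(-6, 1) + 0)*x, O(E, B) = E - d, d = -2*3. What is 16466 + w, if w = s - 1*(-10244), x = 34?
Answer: 26710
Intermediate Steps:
d = -6
O(E, B) = 6 + E (O(E, B) = E - 1*(-6) = E + 6 = 6 + E)
s = 0 (s = ((6 - 6) + 0)*34 = (0 + 0)*34 = 0*34 = 0)
w = 10244 (w = 0 - 1*(-10244) = 0 + 10244 = 10244)
16466 + w = 16466 + 10244 = 26710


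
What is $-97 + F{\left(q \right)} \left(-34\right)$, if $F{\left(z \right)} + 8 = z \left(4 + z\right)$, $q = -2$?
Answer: $311$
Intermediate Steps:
$F{\left(z \right)} = -8 + z \left(4 + z\right)$
$-97 + F{\left(q \right)} \left(-34\right) = -97 + \left(-8 + \left(-2\right)^{2} + 4 \left(-2\right)\right) \left(-34\right) = -97 + \left(-8 + 4 - 8\right) \left(-34\right) = -97 - -408 = -97 + 408 = 311$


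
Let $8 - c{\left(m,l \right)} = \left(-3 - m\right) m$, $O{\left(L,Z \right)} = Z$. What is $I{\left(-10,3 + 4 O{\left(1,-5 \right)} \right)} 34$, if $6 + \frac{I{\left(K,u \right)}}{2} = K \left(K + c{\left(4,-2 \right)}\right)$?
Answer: $-18088$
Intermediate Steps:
$c{\left(m,l \right)} = 8 - m \left(-3 - m\right)$ ($c{\left(m,l \right)} = 8 - \left(-3 - m\right) m = 8 - m \left(-3 - m\right)$)
$I{\left(K,u \right)} = -12 + 2 K \left(36 + K\right)$ ($I{\left(K,u \right)} = -12 + 2 K \left(K + \left(8 + 4^{2} + 3 \cdot 4\right)\right) = -12 + 2 K \left(K + \left(8 + 16 + 12\right)\right) = -12 + 2 K \left(K + 36\right) = -12 + 2 K \left(36 + K\right)$)
$I{\left(-10,3 + 4 O{\left(1,-5 \right)} \right)} 34 = \left(-12 + 2 \left(-10\right)^{2} + 72 \left(-10\right)\right) 34 = \left(-12 + 2 \cdot 100 - 720\right) 34 = \left(-12 + 200 - 720\right) 34 = \left(-532\right) 34 = -18088$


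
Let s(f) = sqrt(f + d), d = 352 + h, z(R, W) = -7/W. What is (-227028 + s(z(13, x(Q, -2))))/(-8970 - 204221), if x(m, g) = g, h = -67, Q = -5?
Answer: 227028/213191 - sqrt(1154)/426382 ≈ 1.0648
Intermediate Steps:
d = 285 (d = 352 - 67 = 285)
s(f) = sqrt(285 + f) (s(f) = sqrt(f + 285) = sqrt(285 + f))
(-227028 + s(z(13, x(Q, -2))))/(-8970 - 204221) = (-227028 + sqrt(285 - 7/(-2)))/(-8970 - 204221) = (-227028 + sqrt(285 - 7*(-1/2)))/(-213191) = (-227028 + sqrt(285 + 7/2))*(-1/213191) = (-227028 + sqrt(577/2))*(-1/213191) = (-227028 + sqrt(1154)/2)*(-1/213191) = 227028/213191 - sqrt(1154)/426382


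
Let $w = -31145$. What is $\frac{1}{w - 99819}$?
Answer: $- \frac{1}{130964} \approx -7.6357 \cdot 10^{-6}$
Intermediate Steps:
$\frac{1}{w - 99819} = \frac{1}{-31145 - 99819} = \frac{1}{-130964} = - \frac{1}{130964}$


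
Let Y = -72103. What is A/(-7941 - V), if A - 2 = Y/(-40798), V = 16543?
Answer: -153699/998898232 ≈ -0.00015387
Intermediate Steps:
A = 153699/40798 (A = 2 - 72103/(-40798) = 2 - 72103*(-1/40798) = 2 + 72103/40798 = 153699/40798 ≈ 3.7673)
A/(-7941 - V) = 153699/(40798*(-7941 - 1*16543)) = 153699/(40798*(-7941 - 16543)) = (153699/40798)/(-24484) = (153699/40798)*(-1/24484) = -153699/998898232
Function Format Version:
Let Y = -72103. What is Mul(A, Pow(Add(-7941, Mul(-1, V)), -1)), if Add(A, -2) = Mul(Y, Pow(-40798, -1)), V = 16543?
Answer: Rational(-153699, 998898232) ≈ -0.00015387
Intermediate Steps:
A = Rational(153699, 40798) (A = Add(2, Mul(-72103, Pow(-40798, -1))) = Add(2, Mul(-72103, Rational(-1, 40798))) = Add(2, Rational(72103, 40798)) = Rational(153699, 40798) ≈ 3.7673)
Mul(A, Pow(Add(-7941, Mul(-1, V)), -1)) = Mul(Rational(153699, 40798), Pow(Add(-7941, Mul(-1, 16543)), -1)) = Mul(Rational(153699, 40798), Pow(Add(-7941, -16543), -1)) = Mul(Rational(153699, 40798), Pow(-24484, -1)) = Mul(Rational(153699, 40798), Rational(-1, 24484)) = Rational(-153699, 998898232)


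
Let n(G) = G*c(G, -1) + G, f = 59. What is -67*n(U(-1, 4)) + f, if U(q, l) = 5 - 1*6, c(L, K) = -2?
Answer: -8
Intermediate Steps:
U(q, l) = -1 (U(q, l) = 5 - 6 = -1)
n(G) = -G (n(G) = G*(-2) + G = -2*G + G = -G)
-67*n(U(-1, 4)) + f = -(-67)*(-1) + 59 = -67*1 + 59 = -67 + 59 = -8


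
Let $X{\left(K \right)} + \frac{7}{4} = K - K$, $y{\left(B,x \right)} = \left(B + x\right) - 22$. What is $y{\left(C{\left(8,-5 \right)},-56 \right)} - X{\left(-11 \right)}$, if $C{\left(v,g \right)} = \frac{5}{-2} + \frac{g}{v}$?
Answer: $- \frac{635}{8} \approx -79.375$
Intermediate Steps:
$C{\left(v,g \right)} = - \frac{5}{2} + \frac{g}{v}$ ($C{\left(v,g \right)} = 5 \left(- \frac{1}{2}\right) + \frac{g}{v} = - \frac{5}{2} + \frac{g}{v}$)
$y{\left(B,x \right)} = -22 + B + x$
$X{\left(K \right)} = - \frac{7}{4}$ ($X{\left(K \right)} = - \frac{7}{4} + \left(K - K\right) = - \frac{7}{4} + 0 = - \frac{7}{4}$)
$y{\left(C{\left(8,-5 \right)},-56 \right)} - X{\left(-11 \right)} = \left(-22 - \left(\frac{5}{2} + \frac{5}{8}\right) - 56\right) - - \frac{7}{4} = \left(-22 - \frac{25}{8} - 56\right) + \frac{7}{4} = - \frac{649}{8} + \frac{7}{4} = - \frac{635}{8}$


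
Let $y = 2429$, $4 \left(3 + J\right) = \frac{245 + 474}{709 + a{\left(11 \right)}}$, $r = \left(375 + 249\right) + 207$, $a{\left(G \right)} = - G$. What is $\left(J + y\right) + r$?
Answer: $\frac{9094263}{2792} \approx 3257.3$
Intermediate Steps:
$r = 831$ ($r = 624 + 207 = 831$)
$J = - \frac{7657}{2792}$ ($J = -3 + \frac{\left(245 + 474\right) \frac{1}{709 - 11}}{4} = -3 + \frac{719 \frac{1}{709 - 11}}{4} = -3 + \frac{719 \cdot \frac{1}{698}}{4} = -3 + \frac{1}{4} \cdot \frac{719}{698} = -3 + \frac{719}{2792} = - \frac{7657}{2792} \approx -2.7425$)
$\left(J + y\right) + r = \left(- \frac{7657}{2792} + 2429\right) + 831 = \frac{6774111}{2792} + 831 = \frac{9094263}{2792}$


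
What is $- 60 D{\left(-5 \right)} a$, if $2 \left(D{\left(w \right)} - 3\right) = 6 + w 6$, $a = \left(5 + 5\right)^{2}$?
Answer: $54000$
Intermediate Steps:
$a = 100$ ($a = 10^{2} = 100$)
$D{\left(w \right)} = 6 + 3 w$ ($D{\left(w \right)} = 3 + \frac{6 + w 6}{2} = 3 + \frac{6 + 6 w}{2} = 3 + \left(3 + 3 w\right) = 6 + 3 w$)
$- 60 D{\left(-5 \right)} a = - 60 \left(6 + 3 \left(-5\right)\right) 100 = - 60 \left(6 - 15\right) 100 = \left(-60\right) \left(-9\right) 100 = 540 \cdot 100 = 54000$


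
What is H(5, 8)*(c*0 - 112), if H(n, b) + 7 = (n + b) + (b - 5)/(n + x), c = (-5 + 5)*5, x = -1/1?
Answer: -756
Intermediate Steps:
x = -1 (x = -1*1 = -1)
c = 0 (c = 0*5 = 0)
H(n, b) = -7 + b + n + (-5 + b)/(-1 + n) (H(n, b) = -7 + ((n + b) + (b - 5)/(n - 1)) = -7 + ((b + n) + (-5 + b)/(-1 + n)) = -7 + (b + n + (-5 + b)/(-1 + n)) = -7 + b + n + (-5 + b)/(-1 + n))
H(5, 8)*(c*0 - 112) = ((2 + 5² - 8*5 + 8*5)/(-1 + 5))*(0*0 - 112) = ((2 + 25 - 40 + 40)/4)*(0 - 112) = ((¼)*27)*(-112) = (27/4)*(-112) = -756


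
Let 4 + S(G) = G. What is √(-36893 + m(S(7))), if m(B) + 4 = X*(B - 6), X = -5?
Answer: 3*I*√4098 ≈ 192.05*I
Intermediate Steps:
S(G) = -4 + G
m(B) = 26 - 5*B (m(B) = -4 - 5*(B - 6) = -4 - 5*(-6 + B) = -4 + (30 - 5*B) = 26 - 5*B)
√(-36893 + m(S(7))) = √(-36893 + (26 - 5*(-4 + 7))) = √(-36893 + (26 - 5*3)) = √(-36893 + (26 - 15)) = √(-36893 + 11) = √(-36882) = 3*I*√4098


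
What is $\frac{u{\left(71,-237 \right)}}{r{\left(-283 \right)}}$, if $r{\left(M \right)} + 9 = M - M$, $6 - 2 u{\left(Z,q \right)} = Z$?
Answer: $\frac{65}{18} \approx 3.6111$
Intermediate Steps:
$u{\left(Z,q \right)} = 3 - \frac{Z}{2}$
$r{\left(M \right)} = -9$ ($r{\left(M \right)} = -9 + \left(M - M\right) = -9 + 0 = -9$)
$\frac{u{\left(71,-237 \right)}}{r{\left(-283 \right)}} = \frac{3 - \frac{71}{2}}{-9} = \left(3 - \frac{71}{2}\right) \left(- \frac{1}{9}\right) = \left(- \frac{65}{2}\right) \left(- \frac{1}{9}\right) = \frac{65}{18}$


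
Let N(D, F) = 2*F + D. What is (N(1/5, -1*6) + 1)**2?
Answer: 2916/25 ≈ 116.64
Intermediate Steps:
N(D, F) = D + 2*F
(N(1/5, -1*6) + 1)**2 = ((1/5 + 2*(-1*6)) + 1)**2 = ((1*(1/5) + 2*(-6)) + 1)**2 = ((1/5 - 12) + 1)**2 = (-59/5 + 1)**2 = (-54/5)**2 = 2916/25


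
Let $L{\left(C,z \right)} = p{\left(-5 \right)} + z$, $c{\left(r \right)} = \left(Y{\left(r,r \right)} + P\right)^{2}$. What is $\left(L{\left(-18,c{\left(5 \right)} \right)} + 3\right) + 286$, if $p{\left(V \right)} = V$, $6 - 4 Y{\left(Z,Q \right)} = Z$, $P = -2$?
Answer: $\frac{4593}{16} \approx 287.06$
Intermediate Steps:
$Y{\left(Z,Q \right)} = \frac{3}{2} - \frac{Z}{4}$
$c{\left(r \right)} = \left(- \frac{1}{2} - \frac{r}{4}\right)^{2}$ ($c{\left(r \right)} = \left(\left(\frac{3}{2} - \frac{r}{4}\right) - 2\right)^{2} = \left(- \frac{1}{2} - \frac{r}{4}\right)^{2}$)
$L{\left(C,z \right)} = -5 + z$
$\left(L{\left(-18,c{\left(5 \right)} \right)} + 3\right) + 286 = \left(\left(-5 + \frac{\left(2 + 5\right)^{2}}{16}\right) + 3\right) + 286 = \left(\left(-5 + \frac{7^{2}}{16}\right) + 3\right) + 286 = \left(\left(-5 + \frac{1}{16} \cdot 49\right) + 3\right) + 286 = \left(\left(-5 + \frac{49}{16}\right) + 3\right) + 286 = \left(- \frac{31}{16} + 3\right) + 286 = \frac{17}{16} + 286 = \frac{4593}{16}$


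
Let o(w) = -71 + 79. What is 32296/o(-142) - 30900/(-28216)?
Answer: 28484723/7054 ≈ 4038.1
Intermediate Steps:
o(w) = 8
32296/o(-142) - 30900/(-28216) = 32296/8 - 30900/(-28216) = 32296*(1/8) - 30900*(-1/28216) = 4037 + 7725/7054 = 28484723/7054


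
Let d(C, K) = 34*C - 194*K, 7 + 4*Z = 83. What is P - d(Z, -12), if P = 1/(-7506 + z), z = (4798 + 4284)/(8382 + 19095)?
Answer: -613337802197/206233280 ≈ -2974.0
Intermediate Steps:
Z = 19 (Z = -7/4 + (¼)*83 = -7/4 + 83/4 = 19)
z = 9082/27477 ≈ 0.33053
d(C, K) = -194*K + 34*C
P = -27477/206233280 (P = 1/(-7506 + 9082/27477) = 1/(-206233280/27477) = -27477/206233280 ≈ -0.00013323)
P - d(Z, -12) = -27477/206233280 - (-194*(-12) + 34*19) = -27477/206233280 - (2328 + 646) = -27477/206233280 - 1*2974 = -27477/206233280 - 2974 = -613337802197/206233280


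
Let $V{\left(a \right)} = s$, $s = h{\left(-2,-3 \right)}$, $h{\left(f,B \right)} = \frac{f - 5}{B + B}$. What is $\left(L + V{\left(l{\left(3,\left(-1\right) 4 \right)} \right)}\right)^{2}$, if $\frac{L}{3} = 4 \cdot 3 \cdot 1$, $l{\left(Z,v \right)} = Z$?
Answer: $\frac{49729}{36} \approx 1381.4$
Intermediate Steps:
$h{\left(f,B \right)} = \frac{-5 + f}{2 B}$
$s = \frac{7}{6}$ ($s = \frac{-5 - 2}{2 \left(-3\right)} = \frac{1}{2} \left(- \frac{1}{3}\right) \left(-7\right) = \frac{7}{6} \approx 1.1667$)
$V{\left(a \right)} = \frac{7}{6}$
$L = 36$ ($L = 3 \cdot 4 \cdot 3 \cdot 1 = 3 \cdot 12 \cdot 1 = 3 \cdot 12 = 36$)
$\left(L + V{\left(l{\left(3,\left(-1\right) 4 \right)} \right)}\right)^{2} = \left(36 + \frac{7}{6}\right)^{2} = \left(\frac{223}{6}\right)^{2} = \frac{49729}{36}$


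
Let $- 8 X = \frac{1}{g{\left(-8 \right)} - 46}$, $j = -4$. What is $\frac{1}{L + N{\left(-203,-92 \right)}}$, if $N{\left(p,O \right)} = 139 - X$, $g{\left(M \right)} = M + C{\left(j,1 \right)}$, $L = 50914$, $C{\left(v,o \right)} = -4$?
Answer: $\frac{464}{23688591} \approx 1.9587 \cdot 10^{-5}$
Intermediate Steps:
$g{\left(M \right)} = -4 + M$ ($g{\left(M \right)} = M - 4 = -4 + M$)
$X = \frac{1}{464}$ ($X = - \frac{1}{8 \left(\left(-4 - 8\right) - 46\right)} = - \frac{1}{8 \left(-12 - 46\right)} = - \frac{1}{8 \left(-58\right)} = \left(- \frac{1}{8}\right) \left(- \frac{1}{58}\right) = \frac{1}{464} \approx 0.0021552$)
$N{\left(p,O \right)} = \frac{64495}{464}$ ($N{\left(p,O \right)} = 139 - \frac{1}{464} = \frac{64495}{464}$)
$\frac{1}{L + N{\left(-203,-92 \right)}} = \frac{1}{50914 + \frac{64495}{464}} = \frac{1}{\frac{23688591}{464}} = \frac{464}{23688591}$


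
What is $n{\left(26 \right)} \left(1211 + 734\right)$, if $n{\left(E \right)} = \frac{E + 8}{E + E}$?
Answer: $\frac{33065}{26} \approx 1271.7$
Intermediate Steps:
$n{\left(E \right)} = \frac{8 + E}{2 E}$
$n{\left(26 \right)} \left(1211 + 734\right) = \frac{8 + 26}{2 \cdot 26} \left(1211 + 734\right) = \frac{1}{2} \cdot \frac{1}{26} \cdot 34 \cdot 1945 = \frac{17}{26} \cdot 1945 = \frac{33065}{26}$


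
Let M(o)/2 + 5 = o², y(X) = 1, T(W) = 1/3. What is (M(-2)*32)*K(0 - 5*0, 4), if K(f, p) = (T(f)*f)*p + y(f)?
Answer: -64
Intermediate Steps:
T(W) = ⅓
K(f, p) = 1 + f*p/3 (K(f, p) = (f/3)*p + 1 = f*p/3 + 1 = 1 + f*p/3)
M(o) = -10 + 2*o²
(M(-2)*32)*K(0 - 5*0, 4) = ((-10 + 2*(-2)²)*32)*(1 + (⅓)*(0 - 5*0)*4) = ((-10 + 2*4)*32)*(1 + (⅓)*(0 + 0)*4) = ((-10 + 8)*32)*(1 + (⅓)*0*4) = (-2*32)*(1 + 0) = -64*1 = -64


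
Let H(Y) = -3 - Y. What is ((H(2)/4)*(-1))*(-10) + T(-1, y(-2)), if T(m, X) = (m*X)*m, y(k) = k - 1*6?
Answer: -41/2 ≈ -20.500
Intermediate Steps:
y(k) = -6 + k (y(k) = k - 6 = -6 + k)
T(m, X) = X*m² (T(m, X) = (X*m)*m = X*m²)
((H(2)/4)*(-1))*(-10) + T(-1, y(-2)) = (((-3 - 1*2)/4)*(-1))*(-10) + (-6 - 2)*(-1)² = (((-3 - 2)*(¼))*(-1))*(-10) - 8*1 = (-5*¼*(-1))*(-10) - 8 = -5/4*(-1)*(-10) - 8 = (5/4)*(-10) - 8 = -25/2 - 8 = -41/2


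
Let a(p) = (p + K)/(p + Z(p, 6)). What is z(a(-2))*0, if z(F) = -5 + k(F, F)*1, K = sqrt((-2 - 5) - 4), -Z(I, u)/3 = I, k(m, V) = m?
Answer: 0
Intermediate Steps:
Z(I, u) = -3*I
K = I*sqrt(11) (K = sqrt(-7 - 4) = sqrt(-11) = I*sqrt(11) ≈ 3.3166*I)
a(p) = -(p + I*sqrt(11))/(2*p) (a(p) = (p + I*sqrt(11))/(p - 3*p) = (p + I*sqrt(11))/((-2*p)) = (p + I*sqrt(11))*(-1/(2*p)) = -(p + I*sqrt(11))/(2*p))
z(F) = -5 + F (z(F) = -5 + F*1 = -5 + F)
z(a(-2))*0 = (-5 + (1/2)*(-1*(-2) - I*sqrt(11))/(-2))*0 = (-5 + (1/2)*(-1/2)*(2 - I*sqrt(11)))*0 = (-5 + (-1/2 + I*sqrt(11)/4))*0 = (-11/2 + I*sqrt(11)/4)*0 = 0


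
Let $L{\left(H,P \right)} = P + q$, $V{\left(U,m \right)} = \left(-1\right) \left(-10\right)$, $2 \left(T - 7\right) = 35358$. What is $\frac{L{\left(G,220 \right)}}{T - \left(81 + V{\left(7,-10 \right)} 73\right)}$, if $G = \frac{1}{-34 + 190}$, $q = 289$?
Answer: $\frac{509}{16875} \approx 0.030163$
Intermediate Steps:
$T = 17686$ ($T = 7 + \frac{1}{2} \cdot 35358 = 7 + 17679 = 17686$)
$V{\left(U,m \right)} = 10$
$G = \frac{1}{156} \approx 0.0064103$
$L{\left(H,P \right)} = 289 + P$ ($L{\left(H,P \right)} = P + 289 = 289 + P$)
$\frac{L{\left(G,220 \right)}}{T - \left(81 + V{\left(7,-10 \right)} 73\right)} = \frac{289 + 220}{17686 - \left(81 + 10 \cdot 73\right)} = \frac{509}{17686 - \left(81 + 730\right)} = \frac{509}{17686 - 811} = \frac{509}{16875}$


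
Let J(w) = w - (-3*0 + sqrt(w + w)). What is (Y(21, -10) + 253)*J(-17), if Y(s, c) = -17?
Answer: -4012 - 236*I*sqrt(34) ≈ -4012.0 - 1376.1*I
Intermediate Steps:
J(w) = w - sqrt(2)*sqrt(w) (J(w) = w - (0 + sqrt(2*w)) = w - (0 + sqrt(2)*sqrt(w)) = w - sqrt(2)*sqrt(w))
(Y(21, -10) + 253)*J(-17) = (-17 + 253)*(-17 - sqrt(2)*sqrt(-17)) = 236*(-17 - sqrt(2)*I*sqrt(17)) = 236*(-17 - I*sqrt(34)) = -4012 - 236*I*sqrt(34)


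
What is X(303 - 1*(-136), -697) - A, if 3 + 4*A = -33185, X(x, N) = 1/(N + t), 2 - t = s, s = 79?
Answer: 6421877/774 ≈ 8297.0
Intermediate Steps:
t = -77 (t = 2 - 1*79 = 2 - 79 = -77)
X(x, N) = 1/(-77 + N) (X(x, N) = 1/(N - 77) = 1/(-77 + N))
A = -8297 (A = -¾ + (¼)*(-33185) = -¾ - 33185/4 = -8297)
X(303 - 1*(-136), -697) - A = 1/(-77 - 697) - 1*(-8297) = 1/(-774) + 8297 = -1/774 + 8297 = 6421877/774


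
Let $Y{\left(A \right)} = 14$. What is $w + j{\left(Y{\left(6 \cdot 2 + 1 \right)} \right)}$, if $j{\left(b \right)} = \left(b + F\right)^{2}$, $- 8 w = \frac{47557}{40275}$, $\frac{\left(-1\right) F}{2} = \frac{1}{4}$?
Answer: $\frac{58673393}{322200} \approx 182.1$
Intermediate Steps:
$F = - \frac{1}{2}$ ($F = - \frac{2}{4} = \left(-2\right) \frac{1}{4} = - \frac{1}{2} \approx -0.5$)
$w = - \frac{47557}{322200}$ ($w = - \frac{47557 \cdot \frac{1}{40275}}{8} = \left(- \frac{1}{8}\right) \frac{47557}{40275} = - \frac{47557}{322200} \approx -0.1476$)
$j{\left(b \right)} = \left(- \frac{1}{2} + b\right)^{2}$ ($j{\left(b \right)} = \left(b - \frac{1}{2}\right)^{2} = \left(- \frac{1}{2} + b\right)^{2}$)
$w + j{\left(Y{\left(6 \cdot 2 + 1 \right)} \right)} = - \frac{47557}{322200} + \frac{\left(-1 + 2 \cdot 14\right)^{2}}{4} = - \frac{47557}{322200} + \frac{\left(-1 + 28\right)^{2}}{4} = - \frac{47557}{322200} + \frac{27^{2}}{4} = - \frac{47557}{322200} + \frac{1}{4} \cdot 729 = - \frac{47557}{322200} + \frac{729}{4} = \frac{58673393}{322200}$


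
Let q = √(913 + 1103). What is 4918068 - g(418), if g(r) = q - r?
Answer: 4918486 - 12*√14 ≈ 4.9184e+6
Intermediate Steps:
q = 12*√14 (q = √2016 = 12*√14 ≈ 44.900)
g(r) = -r + 12*√14 (g(r) = 12*√14 - r = -r + 12*√14)
4918068 - g(418) = 4918068 - (-1*418 + 12*√14) = 4918068 - (-418 + 12*√14) = 4918068 + (418 - 12*√14) = 4918486 - 12*√14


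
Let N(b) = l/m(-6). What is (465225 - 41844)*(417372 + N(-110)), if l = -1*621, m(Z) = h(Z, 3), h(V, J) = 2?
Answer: 353151829863/2 ≈ 1.7658e+11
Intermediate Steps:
m(Z) = 2
l = -621
N(b) = -621/2
(465225 - 41844)*(417372 + N(-110)) = (465225 - 41844)*(417372 - 621/2) = 423381*(834123/2) = 353151829863/2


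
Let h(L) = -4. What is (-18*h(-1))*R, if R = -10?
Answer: -720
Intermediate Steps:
(-18*h(-1))*R = -18*(-4)*(-10) = 72*(-10) = -720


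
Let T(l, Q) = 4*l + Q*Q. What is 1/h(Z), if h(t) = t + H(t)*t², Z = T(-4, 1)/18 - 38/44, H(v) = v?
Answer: -35937/236600 ≈ -0.15189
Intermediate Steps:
T(l, Q) = Q² + 4*l (T(l, Q) = 4*l + Q² = Q² + 4*l)
Z = -56/33 (Z = (1² + 4*(-4))/18 - 38/44 = (1 - 16)*(1/18) - 38*1/44 = -15*1/18 - 19/22 = -⅚ - 19/22 = -56/33 ≈ -1.6970)
h(t) = t + t³ (h(t) = t + t*t² = t + t³)
1/h(Z) = 1/(-56/33 + (-56/33)³) = 1/(-56/33 - 175616/35937) = 1/(-236600/35937) = -35937/236600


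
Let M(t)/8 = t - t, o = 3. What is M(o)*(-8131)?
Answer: 0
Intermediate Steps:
M(t) = 0 (M(t) = 8*(t - t) = 8*0 = 0)
M(o)*(-8131) = 0*(-8131) = 0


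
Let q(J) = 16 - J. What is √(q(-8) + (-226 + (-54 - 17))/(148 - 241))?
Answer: √26133/31 ≈ 5.2147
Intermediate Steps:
√(q(-8) + (-226 + (-54 - 17))/(148 - 241)) = √((16 - 1*(-8)) + (-226 + (-54 - 17))/(148 - 241)) = √((16 + 8) + (-226 - 71)/(-93)) = √(24 - 297*(-1/93)) = √(24 + 99/31) = √(843/31) = √26133/31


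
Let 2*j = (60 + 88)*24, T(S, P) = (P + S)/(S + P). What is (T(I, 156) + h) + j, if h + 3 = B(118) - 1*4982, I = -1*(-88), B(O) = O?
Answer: -3090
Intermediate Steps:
I = 88
T(S, P) = 1 (T(S, P) = (P + S)/(P + S) = 1)
j = 1776 (j = ((60 + 88)*24)/2 = (148*24)/2 = (½)*3552 = 1776)
h = -4867 (h = -3 + (118 - 1*4982) = -3 + (118 - 4982) = -3 - 4864 = -4867)
(T(I, 156) + h) + j = (1 - 4867) + 1776 = -4866 + 1776 = -3090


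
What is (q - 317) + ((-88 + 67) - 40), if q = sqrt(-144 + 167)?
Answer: -378 + sqrt(23) ≈ -373.20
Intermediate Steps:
q = sqrt(23) ≈ 4.7958
(q - 317) + ((-88 + 67) - 40) = (sqrt(23) - 317) + ((-88 + 67) - 40) = (-317 + sqrt(23)) + (-21 - 40) = (-317 + sqrt(23)) - 61 = -378 + sqrt(23)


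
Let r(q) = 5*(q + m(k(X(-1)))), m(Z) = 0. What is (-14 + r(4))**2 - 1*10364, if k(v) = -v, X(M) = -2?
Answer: -10328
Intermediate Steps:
r(q) = 5*q (r(q) = 5*(q + 0) = 5*q)
(-14 + r(4))**2 - 1*10364 = (-14 + 5*4)**2 - 1*10364 = (-14 + 20)**2 - 10364 = 6**2 - 10364 = 36 - 10364 = -10328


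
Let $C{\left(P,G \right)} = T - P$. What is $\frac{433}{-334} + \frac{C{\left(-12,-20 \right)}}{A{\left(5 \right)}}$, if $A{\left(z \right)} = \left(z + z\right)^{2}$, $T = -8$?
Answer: $- \frac{10491}{8350} \approx -1.2564$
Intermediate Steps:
$C{\left(P,G \right)} = -8 - P$
$A{\left(z \right)} = 4 z^{2}$ ($A{\left(z \right)} = \left(2 z\right)^{2} = 4 z^{2}$)
$\frac{433}{-334} + \frac{C{\left(-12,-20 \right)}}{A{\left(5 \right)}} = \frac{433}{-334} + \frac{-8 - -12}{4 \cdot 5^{2}} = 433 \left(- \frac{1}{334}\right) + \frac{-8 + 12}{4 \cdot 25} = - \frac{433}{334} + \frac{4}{100} = - \frac{433}{334} + 4 \cdot \frac{1}{100} = - \frac{433}{334} + \frac{1}{25} = - \frac{10491}{8350}$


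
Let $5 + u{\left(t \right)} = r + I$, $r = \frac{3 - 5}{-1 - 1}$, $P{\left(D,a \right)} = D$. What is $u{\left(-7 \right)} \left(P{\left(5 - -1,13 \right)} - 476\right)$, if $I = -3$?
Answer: $3290$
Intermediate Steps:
$r = 1$ ($r = - \frac{2}{-2} = \left(-2\right) \left(- \frac{1}{2}\right) = 1$)
$u{\left(t \right)} = -7$ ($u{\left(t \right)} = -5 + \left(1 - 3\right) = -5 - 2 = -7$)
$u{\left(-7 \right)} \left(P{\left(5 - -1,13 \right)} - 476\right) = - 7 \left(\left(5 - -1\right) - 476\right) = - 7 \left(\left(5 + 1\right) - 476\right) = - 7 \left(6 - 476\right) = \left(-7\right) \left(-470\right) = 3290$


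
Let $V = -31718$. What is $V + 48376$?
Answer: $16658$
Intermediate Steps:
$V + 48376 = -31718 + 48376 = 16658$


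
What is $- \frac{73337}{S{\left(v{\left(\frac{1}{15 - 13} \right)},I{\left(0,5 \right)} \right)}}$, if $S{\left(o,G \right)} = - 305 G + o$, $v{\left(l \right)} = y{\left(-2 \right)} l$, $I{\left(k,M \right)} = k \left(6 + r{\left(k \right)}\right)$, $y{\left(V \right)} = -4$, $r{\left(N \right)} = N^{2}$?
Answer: $\frac{73337}{2} \approx 36669.0$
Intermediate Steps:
$I{\left(k,M \right)} = k \left(6 + k^{2}\right)$
$v{\left(l \right)} = - 4 l$
$S{\left(o,G \right)} = o - 305 G$
$- \frac{73337}{S{\left(v{\left(\frac{1}{15 - 13} \right)},I{\left(0,5 \right)} \right)}} = - \frac{73337}{- \frac{4}{15 - 13} - 305 \cdot 0 \left(6 + 0^{2}\right)} = - \frac{73337}{- \frac{4}{2} - 305 \cdot 0 \left(6 + 0\right)} = - \frac{73337}{\left(-4\right) \frac{1}{2} - 305 \cdot 0 \cdot 6} = - \frac{73337}{-2 - 0} = - \frac{73337}{-2 + 0} = - \frac{73337}{-2} = \left(-73337\right) \left(- \frac{1}{2}\right) = \frac{73337}{2}$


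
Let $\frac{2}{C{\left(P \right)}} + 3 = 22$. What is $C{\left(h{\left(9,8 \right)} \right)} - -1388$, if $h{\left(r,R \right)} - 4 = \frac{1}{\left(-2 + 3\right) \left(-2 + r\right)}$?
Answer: $\frac{26374}{19} \approx 1388.1$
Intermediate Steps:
$h{\left(r,R \right)} = 4 + \frac{1}{-2 + r}$ ($h{\left(r,R \right)} = 4 + \frac{1}{\left(-2 + 3\right) \left(-2 + r\right)} = 4 + \frac{1}{1 \left(-2 + r\right)} = 4 + \frac{1}{-2 + r}$)
$C{\left(P \right)} = \frac{2}{19}$ ($C{\left(P \right)} = \frac{2}{-3 + 22} = \frac{2}{19}$)
$C{\left(h{\left(9,8 \right)} \right)} - -1388 = \frac{2}{19} - -1388 = \frac{2}{19} + 1388 = \frac{26374}{19}$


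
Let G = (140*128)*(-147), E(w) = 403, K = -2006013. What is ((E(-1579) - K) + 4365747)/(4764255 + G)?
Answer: 6372163/2130015 ≈ 2.9916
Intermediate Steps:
G = -2634240 (G = 17920*(-147) = -2634240)
((E(-1579) - K) + 4365747)/(4764255 + G) = ((403 - 1*(-2006013)) + 4365747)/(4764255 - 2634240) = ((403 + 2006013) + 4365747)/2130015 = (2006416 + 4365747)*(1/2130015) = 6372163*(1/2130015) = 6372163/2130015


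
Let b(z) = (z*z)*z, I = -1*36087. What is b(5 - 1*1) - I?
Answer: 36151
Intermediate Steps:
I = -36087
b(z) = z³ (b(z) = z²*z = z³)
b(5 - 1*1) - I = (5 - 1*1)³ - 1*(-36087) = (5 - 1)³ + 36087 = 4³ + 36087 = 64 + 36087 = 36151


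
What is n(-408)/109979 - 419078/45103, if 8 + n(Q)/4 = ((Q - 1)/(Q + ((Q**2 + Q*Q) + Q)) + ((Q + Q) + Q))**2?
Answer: 167085836947394080147/3696771579725353536 ≈ 45.198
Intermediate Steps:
n(Q) = -32 + 4*(3*Q + (-1 + Q)/(2*Q + 2*Q**2))**2 (n(Q) = -32 + 4*((Q - 1)/(Q + ((Q**2 + Q*Q) + Q)) + ((Q + Q) + Q))**2 = -32 + 4*((-1 + Q)/(Q + ((Q**2 + Q**2) + Q)) + (2*Q + Q))**2 = -32 + 4*((-1 + Q)/(Q + (2*Q**2 + Q)) + 3*Q)**2 = -32 + 4*((-1 + Q)/(Q + (Q + 2*Q**2)) + 3*Q)**2 = -32 + 4*((-1 + Q)/(2*Q + 2*Q**2) + 3*Q)**2 = -32 + 4*(3*Q + (-1 + Q)/(2*Q + 2*Q**2))**2)
n(-408)/109979 - 419078/45103 = (-32 + (-1 - 408 + 6*(-408)**2 + 6*(-408)**3)**2/((-408)**2*(1 - 408)**2))/109979 - 419078/45103 = (-32 + (1/166464)*(-1 - 408 + 6*166464 + 6*(-67917312))**2/(-407)**2)*(1/109979) - 419078*1/45103 = (-32 + (1/166464)*(1/165649)*(-1 - 408 + 998784 - 407503872)**2)*(1/109979) - 419078/45103 = (-32 + (1/166464)*(1/165649)*(-406505497)**2)*(1/109979) - 419078/45103 = (-32 + (1/166464)*(1/165649)*165246719091217009)*(1/109979) - 419078/45103 = (-32 + 165246719091217009/27574595136)*(1/109979) - 419078/45103 = (165245836704172657/27574595136)*(1/109979) - 419078/45103 = 165245836704172657/3032626398462144 - 419078/45103 = 167085836947394080147/3696771579725353536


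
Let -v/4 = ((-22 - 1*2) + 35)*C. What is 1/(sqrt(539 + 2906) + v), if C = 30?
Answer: -264/347791 - sqrt(3445)/1738955 ≈ -0.00079283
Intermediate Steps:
v = -1320 (v = -4*((-22 - 1*2) + 35)*30 = -4*((-22 - 2) + 35)*30 = -4*(-24 + 35)*30 = -44*30 = -4*330 = -1320)
1/(sqrt(539 + 2906) + v) = 1/(sqrt(539 + 2906) - 1320) = 1/(sqrt(3445) - 1320) = 1/(-1320 + sqrt(3445))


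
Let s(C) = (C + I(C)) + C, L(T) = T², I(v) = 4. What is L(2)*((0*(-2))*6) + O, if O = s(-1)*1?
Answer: 2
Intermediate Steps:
s(C) = 4 + 2*C (s(C) = (C + 4) + C = (4 + C) + C = 4 + 2*C)
O = 2 (O = (4 + 2*(-1))*1 = (4 - 2)*1 = 2*1 = 2)
L(2)*((0*(-2))*6) + O = 2²*((0*(-2))*6) + 2 = 4*(0*6) + 2 = 4*0 + 2 = 0 + 2 = 2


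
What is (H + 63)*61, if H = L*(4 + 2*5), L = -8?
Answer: -2989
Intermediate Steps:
H = -112 (H = -8*(4 + 2*5) = -8*(4 + 10) = -8*14 = -112)
(H + 63)*61 = (-112 + 63)*61 = -49*61 = -2989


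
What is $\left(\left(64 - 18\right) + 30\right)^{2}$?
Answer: $5776$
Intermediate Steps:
$\left(\left(64 - 18\right) + 30\right)^{2} = \left(46 + 30\right)^{2} = 76^{2} = 5776$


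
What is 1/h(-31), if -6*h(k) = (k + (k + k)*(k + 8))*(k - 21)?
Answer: 1/12090 ≈ 8.2713e-5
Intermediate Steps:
h(k) = -(-21 + k)*(k + 2*k*(8 + k))/6 (h(k) = -(k + (k + k)*(k + 8))*(k - 21)/6 = -(k + (2*k)*(8 + k))*(-21 + k)/6 = -(k + 2*k*(8 + k))*(-21 + k)/6 = -(-21 + k)*(k + 2*k*(8 + k))/6)
1/h(-31) = 1/((⅙)*(-31)*(357 - 2*(-31)² + 25*(-31))) = 1/((⅙)*(-31)*(357 - 2*961 - 775)) = 1/((⅙)*(-31)*(357 - 1922 - 775)) = 1/((⅙)*(-31)*(-2340)) = 1/12090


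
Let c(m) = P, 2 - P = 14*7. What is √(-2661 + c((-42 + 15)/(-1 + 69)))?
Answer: I*√2757 ≈ 52.507*I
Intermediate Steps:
P = -96 (P = 2 - 14*7 = 2 - 1*98 = 2 - 98 = -96)
c(m) = -96
√(-2661 + c((-42 + 15)/(-1 + 69))) = √(-2661 - 96) = √(-2757) = I*√2757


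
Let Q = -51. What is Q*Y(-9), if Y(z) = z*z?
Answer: -4131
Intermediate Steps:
Y(z) = z**2
Q*Y(-9) = -51*(-9)**2 = -51*81 = -4131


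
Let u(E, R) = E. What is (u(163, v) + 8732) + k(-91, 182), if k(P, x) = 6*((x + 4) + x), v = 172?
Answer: 11103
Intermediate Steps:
k(P, x) = 24 + 12*x (k(P, x) = 6*((4 + x) + x) = 6*(4 + 2*x) = 24 + 12*x)
(u(163, v) + 8732) + k(-91, 182) = (163 + 8732) + (24 + 12*182) = 8895 + (24 + 2184) = 8895 + 2208 = 11103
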